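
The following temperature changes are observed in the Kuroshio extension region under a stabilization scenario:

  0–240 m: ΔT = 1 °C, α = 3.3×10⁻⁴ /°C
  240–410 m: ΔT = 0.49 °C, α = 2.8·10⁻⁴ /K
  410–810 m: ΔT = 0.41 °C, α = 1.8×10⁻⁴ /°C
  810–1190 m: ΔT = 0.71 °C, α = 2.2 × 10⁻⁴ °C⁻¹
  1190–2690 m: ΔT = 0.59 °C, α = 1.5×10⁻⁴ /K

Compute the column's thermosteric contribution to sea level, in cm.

0–240 m: 3.3×10⁻⁴ × 240 × 1 = 0.07920 m
170 × 0.49 × 2.8×10⁻⁴ = 0.023324 m
410–810 m: 0.41 × 1.8×10⁻⁴ × 400 = 0.02952 m
810–1190 m: 2.2×10⁻⁴ × 0.71 × 380 = 0.059356 m
Layer 5: 0.59 × 1500 × 1.5×10⁻⁴ = 0.13275 m
Δh = 0.07920 + 0.023324 + 0.02952 + 0.059356 + 0.13275 = 0.32415 m ≈ 32 cm

32 cm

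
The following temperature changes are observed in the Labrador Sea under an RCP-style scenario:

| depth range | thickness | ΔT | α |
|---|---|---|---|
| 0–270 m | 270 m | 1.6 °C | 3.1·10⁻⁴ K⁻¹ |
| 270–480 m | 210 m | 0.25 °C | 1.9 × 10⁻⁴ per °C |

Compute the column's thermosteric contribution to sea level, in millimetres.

Layer 1: 1.6 × 3.1×10⁻⁴ × 270 = 0.13392 m
270–480 m: 1.9×10⁻⁴ × 210 × 0.25 = 0.009975 m
Δh = 0.13392 + 0.009975 = 0.143895 m

140 mm of thermosteric rise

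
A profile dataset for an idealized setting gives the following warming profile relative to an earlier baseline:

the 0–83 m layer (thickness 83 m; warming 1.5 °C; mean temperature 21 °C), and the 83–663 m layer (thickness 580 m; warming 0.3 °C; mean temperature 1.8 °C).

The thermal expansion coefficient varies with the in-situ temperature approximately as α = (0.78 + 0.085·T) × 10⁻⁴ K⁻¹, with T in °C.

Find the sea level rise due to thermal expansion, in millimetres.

48.2 mm of thermosteric rise

Layer 1: α = (0.78 + 0.085×21)×10⁻⁴ = 2.565×10⁻⁴ K⁻¹
Layer 2: α = (0.78 + 0.085×1.8)×10⁻⁴ = 0.933×10⁻⁴ K⁻¹
Layer 1: 1.5 × 83 × 2.565×10⁻⁴ = 0.03193425 m
580 × 0.3 × 0.933×10⁻⁴ = 0.0162342 m
Δh = 0.03193425 + 0.0162342 = 0.04816845 m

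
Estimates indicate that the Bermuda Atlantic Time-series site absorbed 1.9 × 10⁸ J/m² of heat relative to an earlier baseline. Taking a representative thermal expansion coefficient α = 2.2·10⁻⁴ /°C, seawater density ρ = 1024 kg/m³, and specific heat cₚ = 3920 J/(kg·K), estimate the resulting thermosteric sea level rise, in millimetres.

Δh = 10.4 mm

Δh = αQ/(ρcₚ) = 2.2×10⁻⁴ × 1.9×10⁸ / (1024 × 3920) ≈ 0.010413 m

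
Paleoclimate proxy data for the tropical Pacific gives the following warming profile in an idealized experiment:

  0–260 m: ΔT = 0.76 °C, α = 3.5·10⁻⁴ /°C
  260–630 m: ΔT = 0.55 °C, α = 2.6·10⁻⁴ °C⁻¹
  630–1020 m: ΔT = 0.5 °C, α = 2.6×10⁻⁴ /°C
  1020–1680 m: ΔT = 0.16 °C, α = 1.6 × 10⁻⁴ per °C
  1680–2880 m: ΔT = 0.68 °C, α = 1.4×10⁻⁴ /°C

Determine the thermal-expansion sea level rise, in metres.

0.30 m of thermosteric rise

0.76 × 260 × 3.5×10⁻⁴ = 0.06916 m
260–630 m: 2.6×10⁻⁴ × 0.55 × 370 = 0.05291 m
630–1020 m: 2.6×10⁻⁴ × 0.5 × 390 = 0.05070 m
1020–1680 m: 1.6×10⁻⁴ × 0.16 × 660 = 0.016896 m
1.4×10⁻⁴ × 1200 × 0.68 = 0.11424 m
Δh = 0.06916 + 0.05291 + 0.05070 + 0.016896 + 0.11424 = 0.303906 m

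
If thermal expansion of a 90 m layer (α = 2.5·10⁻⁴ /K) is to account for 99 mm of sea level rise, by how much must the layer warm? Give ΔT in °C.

ΔT ≈ 4.4 °C

ΔT = Δh/(αH) = 0.099 / (2.5×10⁻⁴ × 90) = 4.400 °C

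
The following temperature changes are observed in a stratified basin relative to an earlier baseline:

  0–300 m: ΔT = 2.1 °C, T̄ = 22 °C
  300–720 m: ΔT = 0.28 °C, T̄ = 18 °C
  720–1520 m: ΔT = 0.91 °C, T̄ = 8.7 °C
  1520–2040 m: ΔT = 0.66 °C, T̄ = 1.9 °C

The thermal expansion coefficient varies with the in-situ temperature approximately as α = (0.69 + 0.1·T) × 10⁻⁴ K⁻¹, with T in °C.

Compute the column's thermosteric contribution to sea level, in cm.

36 cm of thermosteric rise

Layer 1: α = (0.69 + 0.1×22)×10⁻⁴ = 2.89×10⁻⁴ K⁻¹
Layer 2: α = (0.69 + 0.1×18)×10⁻⁴ = 2.49×10⁻⁴ K⁻¹
Layer 3: α = (0.69 + 0.1×8.7)×10⁻⁴ = 1.56×10⁻⁴ K⁻¹
Layer 4: α = (0.69 + 0.1×1.9)×10⁻⁴ = 0.88×10⁻⁴ K⁻¹
0–300 m: 2.1 × 300 × 2.89×10⁻⁴ = 0.18207 m
300–720 m: 2.49×10⁻⁴ × 420 × 0.28 = 0.0292824 m
720–1520 m: 800 × 0.91 × 1.56×10⁻⁴ = 0.113568 m
520 × 0.66 × 0.88×10⁻⁴ = 0.0302016 m
Δh = 0.18207 + 0.0292824 + 0.113568 + 0.0302016 = 0.355122 m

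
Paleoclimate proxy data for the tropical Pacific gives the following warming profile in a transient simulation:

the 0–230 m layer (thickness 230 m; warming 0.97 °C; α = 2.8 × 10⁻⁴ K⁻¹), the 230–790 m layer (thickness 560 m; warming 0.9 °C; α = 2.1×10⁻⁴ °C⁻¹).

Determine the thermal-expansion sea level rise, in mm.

0.97 × 230 × 2.8×10⁻⁴ = 0.062468 m
230–790 m: 560 × 0.9 × 2.1×10⁻⁴ = 0.10584 m
Δh = 0.062468 + 0.10584 = 0.168308 m

168 mm of thermosteric rise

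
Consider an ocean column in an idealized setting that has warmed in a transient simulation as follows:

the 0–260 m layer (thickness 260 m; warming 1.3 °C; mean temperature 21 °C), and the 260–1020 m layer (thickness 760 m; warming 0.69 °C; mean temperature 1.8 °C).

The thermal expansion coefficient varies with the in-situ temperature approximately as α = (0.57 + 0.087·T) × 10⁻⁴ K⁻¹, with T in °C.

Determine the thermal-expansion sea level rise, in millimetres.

119 mm

Layer 1: α = (0.57 + 0.087×21)×10⁻⁴ = 2.397×10⁻⁴ K⁻¹
Layer 2: α = (0.57 + 0.087×1.8)×10⁻⁴ = 0.7266×10⁻⁴ K⁻¹
1.3 × 2.397×10⁻⁴ × 260 = 0.0810186 m
260–1020 m: 0.69 × 0.7266×10⁻⁴ × 760 = 0.038102904 m
Δh = 0.0810186 + 0.038102904 = 0.119121504 m ≈ 119 mm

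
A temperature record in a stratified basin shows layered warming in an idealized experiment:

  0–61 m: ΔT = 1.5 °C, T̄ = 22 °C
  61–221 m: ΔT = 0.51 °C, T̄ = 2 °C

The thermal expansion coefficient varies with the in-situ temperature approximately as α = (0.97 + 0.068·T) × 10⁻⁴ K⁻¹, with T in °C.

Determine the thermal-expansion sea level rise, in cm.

Layer 1: α = (0.97 + 0.068×22)×10⁻⁴ = 2.466×10⁻⁴ K⁻¹
Layer 2: α = (0.97 + 0.068×2)×10⁻⁴ = 1.106×10⁻⁴ K⁻¹
Layer 1: 1.5 × 2.466×10⁻⁴ × 61 = 0.0225639 m
1.106×10⁻⁴ × 0.51 × 160 = 0.00902496 m
Δh = 0.0225639 + 0.00902496 = 0.03158886 m

3.2 cm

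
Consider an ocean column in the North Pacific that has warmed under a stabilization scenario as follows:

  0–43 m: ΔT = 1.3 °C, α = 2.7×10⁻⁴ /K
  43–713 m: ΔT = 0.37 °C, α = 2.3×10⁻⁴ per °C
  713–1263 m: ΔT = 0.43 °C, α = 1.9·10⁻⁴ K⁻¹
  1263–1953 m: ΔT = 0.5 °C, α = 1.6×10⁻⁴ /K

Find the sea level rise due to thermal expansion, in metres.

Layer 1: 2.7×10⁻⁴ × 1.3 × 43 = 0.015093 m
43–713 m: 0.37 × 2.3×10⁻⁴ × 670 = 0.057017 m
Layer 3: 1.9×10⁻⁴ × 550 × 0.43 = 0.044935 m
1263–1953 m: 0.5 × 690 × 1.6×10⁻⁴ = 0.05520 m
Δh = 0.015093 + 0.057017 + 0.044935 + 0.05520 = 0.172245 m

Δh ≈ 0.172 m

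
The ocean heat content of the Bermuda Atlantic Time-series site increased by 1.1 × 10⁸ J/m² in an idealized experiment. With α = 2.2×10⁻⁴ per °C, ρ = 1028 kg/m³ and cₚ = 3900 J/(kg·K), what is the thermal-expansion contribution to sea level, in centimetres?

Δh = αQ/(ρcₚ) = 2.2×10⁻⁴ × 1.1×10⁸ / (1028 × 3900) ≈ 0.0060361 m

0.60 cm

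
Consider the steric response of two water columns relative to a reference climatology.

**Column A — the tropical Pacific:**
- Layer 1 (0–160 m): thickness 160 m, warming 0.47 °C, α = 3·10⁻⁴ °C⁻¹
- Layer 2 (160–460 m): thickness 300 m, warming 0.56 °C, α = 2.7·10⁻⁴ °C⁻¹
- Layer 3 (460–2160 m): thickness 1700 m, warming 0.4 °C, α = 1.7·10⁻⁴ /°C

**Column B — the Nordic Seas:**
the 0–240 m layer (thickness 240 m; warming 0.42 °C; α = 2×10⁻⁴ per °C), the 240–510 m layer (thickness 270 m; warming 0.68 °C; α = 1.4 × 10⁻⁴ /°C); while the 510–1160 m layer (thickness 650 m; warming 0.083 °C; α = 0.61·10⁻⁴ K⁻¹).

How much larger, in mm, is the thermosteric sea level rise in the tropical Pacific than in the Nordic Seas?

Δh_A − Δh_B ≈ 134 mm

A 0–160 m: 160 × 0.47 × 3×10⁻⁴ = 0.02256 m
A Layer 2: 300 × 0.56 × 2.7×10⁻⁴ = 0.04536 m
A Layer 3: 1.7×10⁻⁴ × 1700 × 0.4 = 0.11560 m
A total: 0.18352 m
B 240 × 2×10⁻⁴ × 0.42 = 0.02016 m
B 0.68 × 1.4×10⁻⁴ × 270 = 0.025704 m
B Layer 3: 650 × 0.61×10⁻⁴ × 0.083 = 0.00329095 m
B total: 0.04915495 m
Difference: 0.18352 − 0.04915495 = 0.13436505 m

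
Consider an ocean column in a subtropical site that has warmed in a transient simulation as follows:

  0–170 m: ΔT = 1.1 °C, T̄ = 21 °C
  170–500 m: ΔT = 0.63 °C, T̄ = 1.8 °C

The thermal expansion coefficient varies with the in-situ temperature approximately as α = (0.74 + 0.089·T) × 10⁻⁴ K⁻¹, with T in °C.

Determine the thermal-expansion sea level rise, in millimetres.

Layer 1: α = (0.74 + 0.089×21)×10⁻⁴ = 2.609×10⁻⁴ K⁻¹
Layer 2: α = (0.74 + 0.089×1.8)×10⁻⁴ = 0.9002×10⁻⁴ K⁻¹
0–170 m: 1.1 × 2.609×10⁻⁴ × 170 = 0.0487883 m
330 × 0.9002×10⁻⁴ × 0.63 = 0.018715158 m
Δh = 0.0487883 + 0.018715158 = 0.067503458 m

Δh = 67.5 mm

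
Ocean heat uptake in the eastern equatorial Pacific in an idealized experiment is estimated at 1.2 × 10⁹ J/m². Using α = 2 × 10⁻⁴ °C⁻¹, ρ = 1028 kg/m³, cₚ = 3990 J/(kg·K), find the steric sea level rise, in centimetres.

Δh = αQ/(ρcₚ) = 2×10⁻⁴ × 1.2×10⁹ / (1028 × 3990) ≈ 0.058512 m

Δh = 5.85 cm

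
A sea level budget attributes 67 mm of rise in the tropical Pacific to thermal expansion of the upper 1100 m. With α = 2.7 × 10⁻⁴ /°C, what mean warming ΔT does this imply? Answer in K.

ΔT ≈ 0.226 K

ΔT = Δh/(αH) = 0.067 / (2.7×10⁻⁴ × 1100) ≈ 0.2256 K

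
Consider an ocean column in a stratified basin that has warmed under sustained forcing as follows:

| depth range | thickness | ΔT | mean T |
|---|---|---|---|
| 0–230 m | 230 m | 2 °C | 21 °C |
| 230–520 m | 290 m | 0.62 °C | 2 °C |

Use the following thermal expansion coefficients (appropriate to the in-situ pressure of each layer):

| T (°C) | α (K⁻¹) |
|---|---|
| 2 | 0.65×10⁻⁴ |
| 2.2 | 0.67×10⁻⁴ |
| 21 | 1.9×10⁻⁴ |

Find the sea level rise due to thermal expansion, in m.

about 0.0991 m

Layer 1 at 21 °C → α = 1.9×10⁻⁴ K⁻¹
Layer 2 at 2 °C → α = 0.65×10⁻⁴ K⁻¹
Layer 1: 1.9×10⁻⁴ × 230 × 2 = 0.08740 m
Layer 2: 0.62 × 0.65×10⁻⁴ × 290 = 0.011687 m
Δh = 0.08740 + 0.011687 = 0.099087 m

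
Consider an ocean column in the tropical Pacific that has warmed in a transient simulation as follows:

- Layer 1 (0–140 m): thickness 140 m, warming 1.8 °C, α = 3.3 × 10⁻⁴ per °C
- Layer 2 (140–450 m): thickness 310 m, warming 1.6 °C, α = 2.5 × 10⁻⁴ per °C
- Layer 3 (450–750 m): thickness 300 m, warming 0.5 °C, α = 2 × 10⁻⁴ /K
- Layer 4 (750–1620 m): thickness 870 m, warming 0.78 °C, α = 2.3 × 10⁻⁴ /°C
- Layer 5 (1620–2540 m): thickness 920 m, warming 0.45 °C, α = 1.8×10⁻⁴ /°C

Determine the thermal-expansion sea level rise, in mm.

468 mm

0–140 m: 1.8 × 3.3×10⁻⁴ × 140 = 0.08316 m
310 × 1.6 × 2.5×10⁻⁴ = 0.12400 m
450–750 m: 300 × 2×10⁻⁴ × 0.5 = 0.03000 m
750–1620 m: 2.3×10⁻⁴ × 870 × 0.78 = 0.156078 m
1620–2540 m: 920 × 0.45 × 1.8×10⁻⁴ = 0.07452 m
Δh = 0.08316 + 0.12400 + 0.03000 + 0.156078 + 0.07452 = 0.467758 m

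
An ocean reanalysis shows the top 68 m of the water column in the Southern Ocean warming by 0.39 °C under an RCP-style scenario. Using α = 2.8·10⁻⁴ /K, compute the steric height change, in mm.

Δh = αΔT·H = 2.8×10⁻⁴ × 0.39 × 68 = 0.0074256 m

7.43 mm of thermosteric rise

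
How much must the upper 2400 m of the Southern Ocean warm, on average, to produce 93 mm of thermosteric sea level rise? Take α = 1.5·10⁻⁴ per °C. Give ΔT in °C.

ΔT = Δh/(αH) = 0.093 / (1.5×10⁻⁴ × 2400) ≈ 0.2583 °C

about 0.26 °C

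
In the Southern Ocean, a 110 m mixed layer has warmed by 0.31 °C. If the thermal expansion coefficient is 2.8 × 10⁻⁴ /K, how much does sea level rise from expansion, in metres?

Δh = αΔT·H = 2.8×10⁻⁴ × 0.31 × 110 = 0.009548 m

0.0095 m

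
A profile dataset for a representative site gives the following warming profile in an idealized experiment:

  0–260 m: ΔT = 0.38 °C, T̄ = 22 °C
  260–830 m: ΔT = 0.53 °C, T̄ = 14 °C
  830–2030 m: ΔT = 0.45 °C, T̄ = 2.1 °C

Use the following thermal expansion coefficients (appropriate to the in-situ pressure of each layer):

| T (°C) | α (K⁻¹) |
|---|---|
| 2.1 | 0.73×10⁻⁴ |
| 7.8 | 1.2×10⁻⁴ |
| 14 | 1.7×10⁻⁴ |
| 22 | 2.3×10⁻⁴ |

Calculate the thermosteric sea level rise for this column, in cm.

11.4 cm

Layer 1 at 22 °C → α = 2.3×10⁻⁴ K⁻¹
Layer 2 at 14 °C → α = 1.7×10⁻⁴ K⁻¹
Layer 3 at 2.1 °C → α = 0.73×10⁻⁴ K⁻¹
2.3×10⁻⁴ × 0.38 × 260 = 0.022724 m
Layer 2: 570 × 0.53 × 1.7×10⁻⁴ = 0.051357 m
0.45 × 0.73×10⁻⁴ × 1200 = 0.03942 m
Δh = 0.022724 + 0.051357 + 0.03942 = 0.113501 m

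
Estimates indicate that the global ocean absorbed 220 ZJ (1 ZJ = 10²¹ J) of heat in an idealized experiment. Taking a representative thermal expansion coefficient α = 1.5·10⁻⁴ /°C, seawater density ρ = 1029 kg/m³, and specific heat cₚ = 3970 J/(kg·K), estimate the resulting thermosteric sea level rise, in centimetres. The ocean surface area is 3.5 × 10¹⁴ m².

Per unit area: Q = 220×10²¹ / (3.5×10¹⁴) ≈ 6.286×10⁸ J/m²
Δh = αQ/(ρcₚ) = 1.5×10⁻⁴ × 6.286×10⁸ / (1029 × 3970) ≈ 0.023081 m

2.31 cm of thermosteric rise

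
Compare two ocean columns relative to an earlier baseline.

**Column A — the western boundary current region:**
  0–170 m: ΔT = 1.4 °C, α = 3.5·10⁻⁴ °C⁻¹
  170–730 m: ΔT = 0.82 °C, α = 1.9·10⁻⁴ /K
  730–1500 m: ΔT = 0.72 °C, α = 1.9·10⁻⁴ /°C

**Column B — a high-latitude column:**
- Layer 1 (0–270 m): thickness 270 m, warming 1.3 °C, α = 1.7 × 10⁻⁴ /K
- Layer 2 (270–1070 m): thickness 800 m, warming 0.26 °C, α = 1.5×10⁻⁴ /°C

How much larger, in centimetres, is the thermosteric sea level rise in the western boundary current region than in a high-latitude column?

A 170 × 3.5×10⁻⁴ × 1.4 = 0.08330 m
A 170–730 m: 1.9×10⁻⁴ × 0.82 × 560 = 0.087248 m
A Layer 3: 770 × 0.72 × 1.9×10⁻⁴ = 0.105336 m
A total: 0.275884 m
B 0–270 m: 1.3 × 1.7×10⁻⁴ × 270 = 0.05967 m
B 270–1070 m: 800 × 1.5×10⁻⁴ × 0.26 = 0.03120 m
B total: 0.09087 m
Difference: 0.275884 − 0.09087 = 0.185014 m

Δh_A − Δh_B ≈ 18.5 cm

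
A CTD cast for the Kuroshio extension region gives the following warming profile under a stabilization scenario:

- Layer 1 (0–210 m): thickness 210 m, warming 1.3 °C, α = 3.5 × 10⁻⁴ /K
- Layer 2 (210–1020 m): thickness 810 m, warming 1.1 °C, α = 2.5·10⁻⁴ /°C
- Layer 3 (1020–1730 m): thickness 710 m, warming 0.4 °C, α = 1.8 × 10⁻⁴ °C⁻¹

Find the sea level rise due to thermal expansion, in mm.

370 mm of thermosteric rise

210 × 3.5×10⁻⁴ × 1.3 = 0.09555 m
210–1020 m: 810 × 1.1 × 2.5×10⁻⁴ = 0.22275 m
1020–1730 m: 0.4 × 1.8×10⁻⁴ × 710 = 0.05112 m
Δh = 0.09555 + 0.22275 + 0.05112 = 0.36942 m ≈ 370 mm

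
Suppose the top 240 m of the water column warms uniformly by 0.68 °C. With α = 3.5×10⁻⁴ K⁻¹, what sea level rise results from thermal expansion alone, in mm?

about 57.1 mm

Δh = αΔT·H = 3.5×10⁻⁴ × 0.68 × 240 = 0.05712 m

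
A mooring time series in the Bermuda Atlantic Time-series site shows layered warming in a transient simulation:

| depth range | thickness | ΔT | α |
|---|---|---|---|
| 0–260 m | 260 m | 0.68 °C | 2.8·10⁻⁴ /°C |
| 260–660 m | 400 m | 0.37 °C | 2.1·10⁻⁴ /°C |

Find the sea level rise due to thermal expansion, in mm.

Layer 1: 0.68 × 260 × 2.8×10⁻⁴ = 0.049504 m
0.37 × 400 × 2.1×10⁻⁴ = 0.03108 m
Δh = 0.049504 + 0.03108 = 0.080584 m

80.6 mm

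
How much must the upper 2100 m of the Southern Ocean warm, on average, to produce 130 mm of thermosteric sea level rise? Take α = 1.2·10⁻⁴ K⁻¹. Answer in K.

ΔT = Δh/(αH) = 0.13 / (1.2×10⁻⁴ × 2100) ≈ 0.5159 K

0.516 K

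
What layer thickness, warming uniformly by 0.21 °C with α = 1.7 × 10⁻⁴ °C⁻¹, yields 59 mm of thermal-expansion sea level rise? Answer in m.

H = Δh/(αΔT) = 0.059 / (1.7×10⁻⁴ × 0.21) ≈ 1653 m

about 1650 m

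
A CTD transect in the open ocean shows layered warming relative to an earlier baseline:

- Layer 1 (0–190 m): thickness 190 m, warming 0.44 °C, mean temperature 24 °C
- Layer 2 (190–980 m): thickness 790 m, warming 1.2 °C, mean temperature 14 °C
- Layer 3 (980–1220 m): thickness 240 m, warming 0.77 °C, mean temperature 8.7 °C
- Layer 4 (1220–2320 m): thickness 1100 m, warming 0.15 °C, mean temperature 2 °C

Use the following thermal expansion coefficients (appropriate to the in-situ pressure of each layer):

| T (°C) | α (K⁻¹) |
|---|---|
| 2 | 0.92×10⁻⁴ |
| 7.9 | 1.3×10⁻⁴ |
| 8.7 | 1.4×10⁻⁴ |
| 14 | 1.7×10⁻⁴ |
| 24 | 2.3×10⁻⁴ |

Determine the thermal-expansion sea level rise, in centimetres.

Δh ≈ 22 cm

Layer 1 at 24 °C → α = 2.3×10⁻⁴ K⁻¹
Layer 2 at 14 °C → α = 1.7×10⁻⁴ K⁻¹
Layer 3 at 8.7 °C → α = 1.4×10⁻⁴ K⁻¹
Layer 4 at 2 °C → α = 0.92×10⁻⁴ K⁻¹
0.44 × 2.3×10⁻⁴ × 190 = 0.019228 m
1.7×10⁻⁴ × 790 × 1.2 = 0.16116 m
Layer 3: 240 × 0.77 × 1.4×10⁻⁴ = 0.025872 m
1220–2320 m: 0.15 × 0.92×10⁻⁴ × 1100 = 0.01518 m
Δh = 0.019228 + 0.16116 + 0.025872 + 0.01518 = 0.22144 m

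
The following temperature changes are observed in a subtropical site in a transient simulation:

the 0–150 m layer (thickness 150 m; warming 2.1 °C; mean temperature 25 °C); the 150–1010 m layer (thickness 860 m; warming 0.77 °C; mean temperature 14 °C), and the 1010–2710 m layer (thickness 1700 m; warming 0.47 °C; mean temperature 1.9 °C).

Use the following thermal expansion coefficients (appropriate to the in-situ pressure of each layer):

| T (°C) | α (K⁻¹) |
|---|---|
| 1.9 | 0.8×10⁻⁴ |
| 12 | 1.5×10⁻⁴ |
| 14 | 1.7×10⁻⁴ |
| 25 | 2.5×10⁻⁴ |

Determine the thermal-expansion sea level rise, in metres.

Layer 1 at 25 °C → α = 2.5×10⁻⁴ K⁻¹
Layer 2 at 14 °C → α = 1.7×10⁻⁴ K⁻¹
Layer 3 at 1.9 °C → α = 0.8×10⁻⁴ K⁻¹
0–150 m: 2.5×10⁻⁴ × 150 × 2.1 = 0.07875 m
1.7×10⁻⁴ × 0.77 × 860 = 0.112574 m
1010–2710 m: 1700 × 0.47 × 0.8×10⁻⁴ = 0.06392 m
Δh = 0.07875 + 0.112574 + 0.06392 = 0.255244 m

Δh = 0.255 m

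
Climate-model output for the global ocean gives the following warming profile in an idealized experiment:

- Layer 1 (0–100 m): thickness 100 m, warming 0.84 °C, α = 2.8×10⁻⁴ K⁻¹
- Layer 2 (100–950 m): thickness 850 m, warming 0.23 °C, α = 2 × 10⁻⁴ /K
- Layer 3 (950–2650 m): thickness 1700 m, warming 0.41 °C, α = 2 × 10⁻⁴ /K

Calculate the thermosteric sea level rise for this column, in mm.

100 × 2.8×10⁻⁴ × 0.84 = 0.02352 m
2×10⁻⁴ × 0.23 × 850 = 0.03910 m
2×10⁻⁴ × 1700 × 0.41 = 0.13940 m
Δh = 0.02352 + 0.03910 + 0.13940 = 0.20202 m ≈ 202 mm

202 mm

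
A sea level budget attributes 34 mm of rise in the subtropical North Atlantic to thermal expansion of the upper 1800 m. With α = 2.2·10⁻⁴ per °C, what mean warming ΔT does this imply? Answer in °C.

ΔT = Δh/(αH) = 0.034 / (2.2×10⁻⁴ × 1800) ≈ 0.08586 °C

about 0.086 °C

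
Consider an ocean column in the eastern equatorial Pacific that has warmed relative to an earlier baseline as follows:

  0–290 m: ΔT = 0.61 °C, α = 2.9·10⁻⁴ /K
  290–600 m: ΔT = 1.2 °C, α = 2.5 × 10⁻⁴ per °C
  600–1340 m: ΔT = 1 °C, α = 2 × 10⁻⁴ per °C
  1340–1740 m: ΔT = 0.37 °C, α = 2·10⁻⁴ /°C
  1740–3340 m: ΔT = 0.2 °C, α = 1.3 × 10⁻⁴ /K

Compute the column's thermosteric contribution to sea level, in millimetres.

Layer 1: 290 × 0.61 × 2.9×10⁻⁴ = 0.051301 m
1.2 × 2.5×10⁻⁴ × 310 = 0.09300 m
Layer 3: 740 × 1 × 2×10⁻⁴ = 0.14800 m
0.37 × 2×10⁻⁴ × 400 = 0.02960 m
Layer 5: 1.3×10⁻⁴ × 1600 × 0.2 = 0.04160 m
Δh = 0.051301 + 0.09300 + 0.14800 + 0.02960 + 0.04160 = 0.363501 m ≈ 364 mm

Δh ≈ 364 mm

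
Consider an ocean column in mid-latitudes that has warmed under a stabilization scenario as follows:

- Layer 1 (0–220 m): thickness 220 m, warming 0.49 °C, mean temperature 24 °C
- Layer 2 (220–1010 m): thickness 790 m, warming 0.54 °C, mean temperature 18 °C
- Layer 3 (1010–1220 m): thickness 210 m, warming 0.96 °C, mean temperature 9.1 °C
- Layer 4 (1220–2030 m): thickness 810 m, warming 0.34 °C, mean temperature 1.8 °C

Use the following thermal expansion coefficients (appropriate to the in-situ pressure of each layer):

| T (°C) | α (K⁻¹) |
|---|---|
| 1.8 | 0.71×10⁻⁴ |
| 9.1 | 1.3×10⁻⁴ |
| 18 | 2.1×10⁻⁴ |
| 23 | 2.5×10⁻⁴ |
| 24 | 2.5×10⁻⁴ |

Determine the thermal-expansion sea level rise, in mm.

Δh = 162 mm

Layer 1 at 24 °C → α = 2.5×10⁻⁴ K⁻¹
Layer 2 at 18 °C → α = 2.1×10⁻⁴ K⁻¹
Layer 3 at 9.1 °C → α = 1.3×10⁻⁴ K⁻¹
Layer 4 at 1.8 °C → α = 0.71×10⁻⁴ K⁻¹
220 × 2.5×10⁻⁴ × 0.49 = 0.02695 m
790 × 2.1×10⁻⁴ × 0.54 = 0.089586 m
0.96 × 210 × 1.3×10⁻⁴ = 0.026208 m
0.34 × 810 × 0.71×10⁻⁴ = 0.0195534 m
Δh = 0.02695 + 0.089586 + 0.026208 + 0.0195534 = 0.1622974 m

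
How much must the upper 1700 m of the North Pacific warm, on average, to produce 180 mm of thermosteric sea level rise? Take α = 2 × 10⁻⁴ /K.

ΔT = Δh/(αH) = 0.18 / (2×10⁻⁴ × 1700) ≈ 0.5294 K

0.53 K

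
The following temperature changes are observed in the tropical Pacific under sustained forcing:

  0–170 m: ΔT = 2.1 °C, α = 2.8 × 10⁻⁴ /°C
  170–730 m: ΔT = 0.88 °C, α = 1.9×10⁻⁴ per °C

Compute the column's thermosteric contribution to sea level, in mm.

Δh = 190 mm

0–170 m: 2.1 × 170 × 2.8×10⁻⁴ = 0.09996 m
560 × 1.9×10⁻⁴ × 0.88 = 0.093632 m
Δh = 0.09996 + 0.093632 = 0.193592 m ≈ 190 mm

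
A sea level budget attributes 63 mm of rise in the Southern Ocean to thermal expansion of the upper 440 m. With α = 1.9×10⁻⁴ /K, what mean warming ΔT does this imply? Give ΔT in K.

ΔT = Δh/(αH) = 0.063 / (1.9×10⁻⁴ × 440) ≈ 0.7536 K

ΔT ≈ 0.754 K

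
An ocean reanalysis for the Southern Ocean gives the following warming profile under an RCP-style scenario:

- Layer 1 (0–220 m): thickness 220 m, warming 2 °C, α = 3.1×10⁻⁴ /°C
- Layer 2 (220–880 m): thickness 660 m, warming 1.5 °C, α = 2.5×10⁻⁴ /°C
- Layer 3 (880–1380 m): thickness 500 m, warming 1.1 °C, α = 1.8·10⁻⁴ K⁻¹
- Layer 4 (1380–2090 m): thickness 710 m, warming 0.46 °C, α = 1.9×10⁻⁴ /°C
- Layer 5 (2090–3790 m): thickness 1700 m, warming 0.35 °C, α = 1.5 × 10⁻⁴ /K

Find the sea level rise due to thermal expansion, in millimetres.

about 634 mm

220 × 3.1×10⁻⁴ × 2 = 0.13640 m
220–880 m: 2.5×10⁻⁴ × 1.5 × 660 = 0.24750 m
880–1380 m: 500 × 1.1 × 1.8×10⁻⁴ = 0.09900 m
Layer 4: 1.9×10⁻⁴ × 710 × 0.46 = 0.062054 m
2090–3790 m: 1.5×10⁻⁴ × 1700 × 0.35 = 0.08925 m
Δh = 0.13640 + 0.24750 + 0.09900 + 0.062054 + 0.08925 = 0.634204 m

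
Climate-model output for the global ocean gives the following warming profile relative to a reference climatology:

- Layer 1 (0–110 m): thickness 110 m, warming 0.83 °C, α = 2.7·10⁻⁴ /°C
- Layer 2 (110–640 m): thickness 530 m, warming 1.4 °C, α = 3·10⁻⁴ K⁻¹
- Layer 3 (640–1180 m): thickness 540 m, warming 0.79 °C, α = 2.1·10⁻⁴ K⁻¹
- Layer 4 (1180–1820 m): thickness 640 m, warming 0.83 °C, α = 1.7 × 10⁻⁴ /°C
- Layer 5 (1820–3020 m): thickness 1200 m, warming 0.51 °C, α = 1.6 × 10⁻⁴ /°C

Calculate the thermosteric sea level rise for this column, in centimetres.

0–110 m: 110 × 2.7×10⁻⁴ × 0.83 = 0.024651 m
3×10⁻⁴ × 1.4 × 530 = 0.22260 m
Layer 3: 0.79 × 540 × 2.1×10⁻⁴ = 0.089586 m
Layer 4: 0.83 × 1.7×10⁻⁴ × 640 = 0.090304 m
1820–3020 m: 0.51 × 1.6×10⁻⁴ × 1200 = 0.09792 m
Δh = 0.024651 + 0.22260 + 0.089586 + 0.090304 + 0.09792 = 0.525061 m

about 52.5 cm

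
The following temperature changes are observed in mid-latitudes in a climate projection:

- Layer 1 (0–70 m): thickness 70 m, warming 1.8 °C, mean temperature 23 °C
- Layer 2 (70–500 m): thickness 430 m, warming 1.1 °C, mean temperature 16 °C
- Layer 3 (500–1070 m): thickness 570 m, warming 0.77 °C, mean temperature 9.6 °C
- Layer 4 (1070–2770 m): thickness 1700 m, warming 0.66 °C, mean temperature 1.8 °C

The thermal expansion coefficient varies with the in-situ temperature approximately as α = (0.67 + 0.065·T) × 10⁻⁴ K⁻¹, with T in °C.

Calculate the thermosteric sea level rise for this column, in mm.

253 mm of thermosteric rise

Layer 1: α = (0.67 + 0.065×23)×10⁻⁴ = 2.165×10⁻⁴ K⁻¹
Layer 2: α = (0.67 + 0.065×16)×10⁻⁴ = 1.71×10⁻⁴ K⁻¹
Layer 3: α = (0.67 + 0.065×9.6)×10⁻⁴ = 1.294×10⁻⁴ K⁻¹
Layer 4: α = (0.67 + 0.065×1.8)×10⁻⁴ = 0.787×10⁻⁴ K⁻¹
0–70 m: 1.8 × 70 × 2.165×10⁻⁴ = 0.027279 m
70–500 m: 1.1 × 1.71×10⁻⁴ × 430 = 0.080883 m
Layer 3: 570 × 0.77 × 1.294×10⁻⁴ = 0.05679366 m
1070–2770 m: 0.66 × 1700 × 0.787×10⁻⁴ = 0.0883014 m
Δh = 0.027279 + 0.080883 + 0.05679366 + 0.0883014 = 0.25325706 m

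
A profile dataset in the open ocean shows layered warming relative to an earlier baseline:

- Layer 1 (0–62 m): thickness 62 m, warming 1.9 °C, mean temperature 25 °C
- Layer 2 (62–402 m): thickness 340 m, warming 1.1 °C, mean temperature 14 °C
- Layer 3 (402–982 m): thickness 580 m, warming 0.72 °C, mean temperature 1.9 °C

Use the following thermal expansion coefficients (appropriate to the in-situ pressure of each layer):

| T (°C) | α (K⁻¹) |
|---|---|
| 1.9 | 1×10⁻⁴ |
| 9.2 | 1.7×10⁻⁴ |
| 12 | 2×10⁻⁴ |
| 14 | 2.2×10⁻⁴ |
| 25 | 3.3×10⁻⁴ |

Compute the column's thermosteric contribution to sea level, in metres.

0.16 m of thermosteric rise

Layer 1 at 25 °C → α = 3.3×10⁻⁴ K⁻¹
Layer 2 at 14 °C → α = 2.2×10⁻⁴ K⁻¹
Layer 3 at 1.9 °C → α = 1×10⁻⁴ K⁻¹
62 × 1.9 × 3.3×10⁻⁴ = 0.038874 m
340 × 2.2×10⁻⁴ × 1.1 = 0.08228 m
0.72 × 580 × 1×10⁻⁴ = 0.04176 m
Δh = 0.038874 + 0.08228 + 0.04176 = 0.162914 m ≈ 0.16 m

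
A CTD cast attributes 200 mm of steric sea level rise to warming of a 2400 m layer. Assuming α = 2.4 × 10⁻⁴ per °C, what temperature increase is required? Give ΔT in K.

0.347 K

ΔT = Δh/(αH) = 0.2 / (2.4×10⁻⁴ × 2400) ≈ 0.3472 K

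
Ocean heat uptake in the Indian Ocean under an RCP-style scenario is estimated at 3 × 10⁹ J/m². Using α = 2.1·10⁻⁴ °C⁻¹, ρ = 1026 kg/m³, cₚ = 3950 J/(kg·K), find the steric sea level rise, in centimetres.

Δh = αQ/(ρcₚ) = 2.1×10⁻⁴ × 3×10⁹ / (1026 × 3950) ≈ 0.15545 m

15.5 cm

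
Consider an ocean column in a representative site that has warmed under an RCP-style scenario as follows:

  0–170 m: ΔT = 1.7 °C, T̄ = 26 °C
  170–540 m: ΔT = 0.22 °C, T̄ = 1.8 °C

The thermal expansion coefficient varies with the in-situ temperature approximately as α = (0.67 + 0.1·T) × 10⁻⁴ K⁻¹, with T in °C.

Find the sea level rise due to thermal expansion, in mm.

Layer 1: α = (0.67 + 0.1×26)×10⁻⁴ = 3.27×10⁻⁴ K⁻¹
Layer 2: α = (0.67 + 0.1×1.8)×10⁻⁴ = 0.85×10⁻⁴ K⁻¹
Layer 1: 3.27×10⁻⁴ × 1.7 × 170 = 0.094503 m
Layer 2: 370 × 0.22 × 0.85×10⁻⁴ = 0.006919 m
Δh = 0.094503 + 0.006919 = 0.101422 m

101 mm of thermosteric rise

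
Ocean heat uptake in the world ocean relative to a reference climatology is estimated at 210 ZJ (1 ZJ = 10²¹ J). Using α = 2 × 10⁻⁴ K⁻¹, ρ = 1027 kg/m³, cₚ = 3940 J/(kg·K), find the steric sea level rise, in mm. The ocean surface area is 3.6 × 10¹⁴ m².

Δh = 28.8 mm

Per unit area: Q = 210×10²¹ / (3.6×10¹⁴) ≈ 5.833×10⁸ J/m²
Δh = αQ/(ρcₚ) = 2×10⁻⁴ × 5.833×10⁸ / (1027 × 3940) ≈ 0.028831 m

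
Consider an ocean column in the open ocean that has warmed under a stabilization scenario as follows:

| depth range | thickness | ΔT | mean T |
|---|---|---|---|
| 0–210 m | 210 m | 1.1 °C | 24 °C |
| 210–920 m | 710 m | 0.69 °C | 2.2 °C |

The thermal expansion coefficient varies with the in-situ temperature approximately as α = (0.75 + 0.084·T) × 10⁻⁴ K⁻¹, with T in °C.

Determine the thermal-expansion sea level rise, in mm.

about 110 mm

Layer 1: α = (0.75 + 0.084×24)×10⁻⁴ = 2.766×10⁻⁴ K⁻¹
Layer 2: α = (0.75 + 0.084×2.2)×10⁻⁴ = 0.9348×10⁻⁴ K⁻¹
210 × 2.766×10⁻⁴ × 1.1 = 0.0638946 m
Layer 2: 0.69 × 710 × 0.9348×10⁻⁴ = 0.045795852 m
Δh = 0.0638946 + 0.045795852 = 0.109690452 m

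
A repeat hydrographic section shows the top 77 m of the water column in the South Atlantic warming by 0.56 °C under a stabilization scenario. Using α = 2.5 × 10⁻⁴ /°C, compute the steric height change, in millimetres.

Δh = αΔT·H = 2.5×10⁻⁴ × 0.56 × 77 = 0.01078 m

Δh ≈ 11 mm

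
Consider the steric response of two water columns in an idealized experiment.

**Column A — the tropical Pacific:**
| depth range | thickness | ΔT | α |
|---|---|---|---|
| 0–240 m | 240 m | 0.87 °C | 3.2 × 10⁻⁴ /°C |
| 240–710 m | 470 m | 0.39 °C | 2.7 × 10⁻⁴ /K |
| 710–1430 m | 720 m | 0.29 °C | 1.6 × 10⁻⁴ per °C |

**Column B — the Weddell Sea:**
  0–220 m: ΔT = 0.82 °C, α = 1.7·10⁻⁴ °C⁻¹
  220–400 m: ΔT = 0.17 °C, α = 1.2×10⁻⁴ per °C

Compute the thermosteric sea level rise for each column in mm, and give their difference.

A 3.2×10⁻⁴ × 240 × 0.87 = 0.066816 m
A 0.39 × 470 × 2.7×10⁻⁴ = 0.049491 m
A 0.29 × 1.6×10⁻⁴ × 720 = 0.033408 m
A total: 0.149715 m
B 220 × 1.7×10⁻⁴ × 0.82 = 0.030668 m
B Layer 2: 180 × 1.2×10⁻⁴ × 0.17 = 0.003672 m
B total: 0.03434 m
Difference: 0.149715 − 0.03434 = 0.115375 m

A: 150 mm; B: 34.3 mm; difference 115 mm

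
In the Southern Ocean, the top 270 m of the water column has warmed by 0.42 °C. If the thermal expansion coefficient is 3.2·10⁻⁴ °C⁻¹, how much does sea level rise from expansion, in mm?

Δh = αΔT·H = 3.2×10⁻⁴ × 0.42 × 270 = 0.036288 m

Δh = 36.3 mm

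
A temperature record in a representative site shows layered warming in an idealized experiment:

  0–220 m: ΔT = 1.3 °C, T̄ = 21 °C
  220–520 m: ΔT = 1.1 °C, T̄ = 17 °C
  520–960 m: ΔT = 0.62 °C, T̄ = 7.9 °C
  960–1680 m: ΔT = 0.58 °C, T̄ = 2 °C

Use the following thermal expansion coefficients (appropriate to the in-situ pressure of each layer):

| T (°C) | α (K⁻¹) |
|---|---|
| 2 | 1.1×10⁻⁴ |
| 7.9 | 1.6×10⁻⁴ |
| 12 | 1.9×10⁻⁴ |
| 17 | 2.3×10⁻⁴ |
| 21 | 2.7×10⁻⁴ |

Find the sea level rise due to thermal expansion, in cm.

Δh = 24.3 cm

Layer 1 at 21 °C → α = 2.7×10⁻⁴ K⁻¹
Layer 2 at 17 °C → α = 2.3×10⁻⁴ K⁻¹
Layer 3 at 7.9 °C → α = 1.6×10⁻⁴ K⁻¹
Layer 4 at 2 °C → α = 1.1×10⁻⁴ K⁻¹
1.3 × 220 × 2.7×10⁻⁴ = 0.07722 m
Layer 2: 1.1 × 2.3×10⁻⁴ × 300 = 0.07590 m
520–960 m: 440 × 0.62 × 1.6×10⁻⁴ = 0.043648 m
720 × 1.1×10⁻⁴ × 0.58 = 0.045936 m
Δh = 0.07722 + 0.07590 + 0.043648 + 0.045936 = 0.242704 m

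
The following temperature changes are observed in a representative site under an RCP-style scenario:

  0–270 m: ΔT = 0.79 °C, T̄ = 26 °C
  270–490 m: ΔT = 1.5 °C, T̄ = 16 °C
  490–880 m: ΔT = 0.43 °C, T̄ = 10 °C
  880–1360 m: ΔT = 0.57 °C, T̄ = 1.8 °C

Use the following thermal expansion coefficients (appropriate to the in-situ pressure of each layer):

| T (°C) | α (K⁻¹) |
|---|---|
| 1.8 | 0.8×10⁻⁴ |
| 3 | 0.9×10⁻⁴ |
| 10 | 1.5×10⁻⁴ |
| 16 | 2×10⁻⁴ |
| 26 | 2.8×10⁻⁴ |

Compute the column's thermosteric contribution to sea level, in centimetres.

about 17.3 cm

Layer 1 at 26 °C → α = 2.8×10⁻⁴ K⁻¹
Layer 2 at 16 °C → α = 2×10⁻⁴ K⁻¹
Layer 3 at 10 °C → α = 1.5×10⁻⁴ K⁻¹
Layer 4 at 1.8 °C → α = 0.8×10⁻⁴ K⁻¹
Layer 1: 0.79 × 270 × 2.8×10⁻⁴ = 0.059724 m
270–490 m: 1.5 × 2×10⁻⁴ × 220 = 0.06600 m
1.5×10⁻⁴ × 390 × 0.43 = 0.025155 m
880–1360 m: 480 × 0.8×10⁻⁴ × 0.57 = 0.021888 m
Δh = 0.059724 + 0.06600 + 0.025155 + 0.021888 = 0.172767 m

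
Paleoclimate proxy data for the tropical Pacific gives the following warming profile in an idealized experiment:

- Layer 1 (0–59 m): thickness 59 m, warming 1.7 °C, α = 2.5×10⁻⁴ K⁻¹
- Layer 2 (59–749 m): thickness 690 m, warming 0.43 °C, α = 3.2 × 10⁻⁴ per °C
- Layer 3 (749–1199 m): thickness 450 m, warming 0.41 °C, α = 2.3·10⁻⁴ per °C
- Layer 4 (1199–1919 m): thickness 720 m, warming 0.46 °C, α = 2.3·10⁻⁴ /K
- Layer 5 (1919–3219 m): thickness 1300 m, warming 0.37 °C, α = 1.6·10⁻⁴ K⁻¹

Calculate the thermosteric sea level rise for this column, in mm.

Layer 1: 1.7 × 59 × 2.5×10⁻⁴ = 0.025075 m
Layer 2: 690 × 0.43 × 3.2×10⁻⁴ = 0.094944 m
0.41 × 450 × 2.3×10⁻⁴ = 0.042435 m
0.46 × 2.3×10⁻⁴ × 720 = 0.076176 m
1.6×10⁻⁴ × 0.37 × 1300 = 0.07696 m
Δh = 0.025075 + 0.094944 + 0.042435 + 0.076176 + 0.07696 = 0.31559 m

316 mm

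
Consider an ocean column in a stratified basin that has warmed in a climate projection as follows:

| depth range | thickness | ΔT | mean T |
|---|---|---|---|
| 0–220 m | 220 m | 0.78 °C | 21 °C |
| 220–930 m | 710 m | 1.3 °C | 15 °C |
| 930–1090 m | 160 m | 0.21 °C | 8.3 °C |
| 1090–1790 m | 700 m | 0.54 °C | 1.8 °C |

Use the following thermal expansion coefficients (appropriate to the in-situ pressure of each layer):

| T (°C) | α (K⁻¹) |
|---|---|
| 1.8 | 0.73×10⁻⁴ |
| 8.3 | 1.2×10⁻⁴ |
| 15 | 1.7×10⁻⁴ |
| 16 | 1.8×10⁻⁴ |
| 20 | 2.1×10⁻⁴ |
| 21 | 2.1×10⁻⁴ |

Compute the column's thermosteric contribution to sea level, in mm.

220 mm of thermosteric rise

Layer 1 at 21 °C → α = 2.1×10⁻⁴ K⁻¹
Layer 2 at 15 °C → α = 1.7×10⁻⁴ K⁻¹
Layer 3 at 8.3 °C → α = 1.2×10⁻⁴ K⁻¹
Layer 4 at 1.8 °C → α = 0.73×10⁻⁴ K⁻¹
0–220 m: 220 × 0.78 × 2.1×10⁻⁴ = 0.036036 m
1.7×10⁻⁴ × 710 × 1.3 = 0.15691 m
0.21 × 1.2×10⁻⁴ × 160 = 0.004032 m
0.54 × 0.73×10⁻⁴ × 700 = 0.027594 m
Δh = 0.036036 + 0.15691 + 0.004032 + 0.027594 = 0.224572 m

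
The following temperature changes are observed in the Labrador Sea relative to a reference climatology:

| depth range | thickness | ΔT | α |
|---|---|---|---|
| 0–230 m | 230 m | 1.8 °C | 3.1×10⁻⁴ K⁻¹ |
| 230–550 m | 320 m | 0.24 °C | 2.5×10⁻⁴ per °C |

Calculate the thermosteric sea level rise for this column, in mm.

150 mm

Layer 1: 1.8 × 230 × 3.1×10⁻⁴ = 0.12834 m
230–550 m: 2.5×10⁻⁴ × 0.24 × 320 = 0.01920 m
Δh = 0.12834 + 0.01920 = 0.14754 m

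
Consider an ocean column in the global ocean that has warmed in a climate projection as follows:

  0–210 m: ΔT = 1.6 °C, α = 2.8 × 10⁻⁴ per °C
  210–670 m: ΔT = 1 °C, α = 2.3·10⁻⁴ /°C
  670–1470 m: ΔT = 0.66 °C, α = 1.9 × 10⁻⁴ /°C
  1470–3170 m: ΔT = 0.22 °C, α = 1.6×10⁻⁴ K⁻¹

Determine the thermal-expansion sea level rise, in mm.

Δh = 360 mm

Layer 1: 2.8×10⁻⁴ × 1.6 × 210 = 0.09408 m
Layer 2: 2.3×10⁻⁴ × 460 × 1 = 0.10580 m
1.9×10⁻⁴ × 800 × 0.66 = 0.10032 m
1.6×10⁻⁴ × 1700 × 0.22 = 0.05984 m
Δh = 0.09408 + 0.10580 + 0.10032 + 0.05984 = 0.36004 m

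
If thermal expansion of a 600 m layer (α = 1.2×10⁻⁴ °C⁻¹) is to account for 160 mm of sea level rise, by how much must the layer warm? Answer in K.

ΔT ≈ 2.22 K

ΔT = Δh/(αH) = 0.16 / (1.2×10⁻⁴ × 600) ≈ 2.222 K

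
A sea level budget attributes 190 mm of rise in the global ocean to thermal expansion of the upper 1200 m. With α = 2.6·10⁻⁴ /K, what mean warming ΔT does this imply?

0.609 °C

ΔT = Δh/(αH) = 0.19 / (2.6×10⁻⁴ × 1200) ≈ 0.6090 °C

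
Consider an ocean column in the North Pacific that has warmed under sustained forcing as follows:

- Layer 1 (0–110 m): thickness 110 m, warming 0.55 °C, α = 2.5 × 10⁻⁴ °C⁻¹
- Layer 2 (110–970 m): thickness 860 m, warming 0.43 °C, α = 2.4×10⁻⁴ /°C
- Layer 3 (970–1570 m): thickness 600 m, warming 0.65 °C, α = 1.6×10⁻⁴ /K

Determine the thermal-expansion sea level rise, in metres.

0–110 m: 0.55 × 110 × 2.5×10⁻⁴ = 0.015125 m
110–970 m: 860 × 0.43 × 2.4×10⁻⁴ = 0.088752 m
970–1570 m: 0.65 × 600 × 1.6×10⁻⁴ = 0.06240 m
Δh = 0.015125 + 0.088752 + 0.06240 = 0.166277 m

Δh ≈ 0.17 m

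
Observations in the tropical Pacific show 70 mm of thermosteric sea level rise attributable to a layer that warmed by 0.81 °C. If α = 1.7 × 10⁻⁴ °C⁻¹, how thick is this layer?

H = Δh/(αΔT) = 0.07 / (1.7×10⁻⁴ × 0.81) ≈ 508.4 m

508 m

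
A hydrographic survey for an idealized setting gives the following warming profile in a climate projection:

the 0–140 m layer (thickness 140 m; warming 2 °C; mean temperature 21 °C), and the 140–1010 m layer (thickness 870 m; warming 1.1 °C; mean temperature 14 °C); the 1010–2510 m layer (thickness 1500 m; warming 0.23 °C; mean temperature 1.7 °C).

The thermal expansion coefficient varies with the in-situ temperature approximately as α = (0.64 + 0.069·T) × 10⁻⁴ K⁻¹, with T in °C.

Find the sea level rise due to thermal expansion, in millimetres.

238 mm

Layer 1: α = (0.64 + 0.069×21)×10⁻⁴ = 2.089×10⁻⁴ K⁻¹
Layer 2: α = (0.64 + 0.069×14)×10⁻⁴ = 1.606×10⁻⁴ K⁻¹
Layer 3: α = (0.64 + 0.069×1.7)×10⁻⁴ = 0.7573×10⁻⁴ K⁻¹
Layer 1: 140 × 2.089×10⁻⁴ × 2 = 0.058492 m
Layer 2: 870 × 1.1 × 1.606×10⁻⁴ = 0.1536942 m
1010–2510 m: 0.23 × 0.7573×10⁻⁴ × 1500 = 0.02612685 m
Δh = 0.058492 + 0.1536942 + 0.02612685 = 0.23831305 m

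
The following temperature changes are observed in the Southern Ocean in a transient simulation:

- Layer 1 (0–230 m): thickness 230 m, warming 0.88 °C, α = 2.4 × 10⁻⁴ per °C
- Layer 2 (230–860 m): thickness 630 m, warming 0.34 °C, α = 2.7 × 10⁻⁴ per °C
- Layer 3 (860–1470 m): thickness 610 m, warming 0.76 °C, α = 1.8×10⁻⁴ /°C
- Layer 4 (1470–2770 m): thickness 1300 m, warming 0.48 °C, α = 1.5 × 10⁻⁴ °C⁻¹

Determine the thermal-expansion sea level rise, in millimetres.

283 mm of thermosteric rise

Layer 1: 230 × 0.88 × 2.4×10⁻⁴ = 0.048576 m
2.7×10⁻⁴ × 630 × 0.34 = 0.057834 m
Layer 3: 610 × 0.76 × 1.8×10⁻⁴ = 0.083448 m
1300 × 1.5×10⁻⁴ × 0.48 = 0.09360 m
Δh = 0.048576 + 0.057834 + 0.083448 + 0.09360 = 0.283458 m ≈ 283 mm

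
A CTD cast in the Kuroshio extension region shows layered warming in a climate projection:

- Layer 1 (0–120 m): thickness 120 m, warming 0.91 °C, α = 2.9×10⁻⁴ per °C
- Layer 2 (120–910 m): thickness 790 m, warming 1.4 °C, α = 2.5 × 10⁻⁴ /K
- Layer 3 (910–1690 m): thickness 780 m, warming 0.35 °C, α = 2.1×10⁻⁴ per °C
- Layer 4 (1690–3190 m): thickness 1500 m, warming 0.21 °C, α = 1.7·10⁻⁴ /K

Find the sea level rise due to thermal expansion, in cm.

Δh ≈ 41.9 cm

0.91 × 2.9×10⁻⁴ × 120 = 0.031668 m
120–910 m: 1.4 × 2.5×10⁻⁴ × 790 = 0.27650 m
Layer 3: 0.35 × 2.1×10⁻⁴ × 780 = 0.05733 m
0.21 × 1500 × 1.7×10⁻⁴ = 0.05355 m
Δh = 0.031668 + 0.27650 + 0.05733 + 0.05355 = 0.419048 m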